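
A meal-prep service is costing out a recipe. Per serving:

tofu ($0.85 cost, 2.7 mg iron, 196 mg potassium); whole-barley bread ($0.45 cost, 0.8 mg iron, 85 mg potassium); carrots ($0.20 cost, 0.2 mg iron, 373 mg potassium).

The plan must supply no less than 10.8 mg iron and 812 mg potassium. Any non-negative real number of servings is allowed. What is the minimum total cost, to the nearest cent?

tofu only: max(10.8/2.7, 812/196) = 4.143 servings → $3.52.
whole-barley bread only: max(10.8/0.8, 812/85) = 13.5 servings → $6.08.
carrots only: max(10.8/0.2, 812/373) = 54 servings → $10.80.
tofu + whole-barley bread with both tight: 3.692 servings and 1.04 servings → $3.61.
tofu + carrots with both tight: 3.994 servings and 0.07811 servings → $3.41.
whole-barley bread + carrots: the both-tight solution has a negative serving — not a feasible corner.
The minimum over all feasible corners is $3.41.

$3.41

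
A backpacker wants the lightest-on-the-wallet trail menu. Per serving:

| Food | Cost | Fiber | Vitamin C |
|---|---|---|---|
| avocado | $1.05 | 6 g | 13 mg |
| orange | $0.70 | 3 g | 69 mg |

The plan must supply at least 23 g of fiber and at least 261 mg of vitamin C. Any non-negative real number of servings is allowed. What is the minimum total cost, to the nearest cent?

$4.62

Two binding constraints pin down two serving amounts, so the optimal mix uses at most two foods. The candidates are each food alone (scaled to the tighter of fiber/vitamin C) and each pair with both constraints tight.
avocado only: max(23/6, 261/13) = 20.08 servings → $21.08.
orange only: max(23/3, 261/69) = 7.667 servings → $5.37.
avocado + orange with both tight: 2.144 servings and 3.379 servings → $4.62.
The minimum over all feasible corners is $4.62.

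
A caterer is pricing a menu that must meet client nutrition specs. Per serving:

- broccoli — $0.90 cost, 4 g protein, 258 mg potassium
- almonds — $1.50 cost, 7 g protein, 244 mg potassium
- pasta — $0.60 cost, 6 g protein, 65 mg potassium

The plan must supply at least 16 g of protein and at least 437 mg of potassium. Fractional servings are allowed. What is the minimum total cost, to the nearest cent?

$2.21

Compare the cost at each extreme point of the feasible region.
broccoli only: max(16/4, 437/258) = 4 servings → $3.60.
almonds only: max(16/7, 437/244) = 2.286 servings → $3.43.
pasta only: max(16/6, 437/65) = 6.723 servings → $4.03.
broccoli + almonds with both targets exact would need a negative amount; discard.
broccoli + pasta with both tight: 1.228 servings and 1.848 servings → $2.21.
almonds + pasta with both tight: 1.568 servings and 0.8375 servings → $2.85.
The minimum over all feasible corners is $2.21.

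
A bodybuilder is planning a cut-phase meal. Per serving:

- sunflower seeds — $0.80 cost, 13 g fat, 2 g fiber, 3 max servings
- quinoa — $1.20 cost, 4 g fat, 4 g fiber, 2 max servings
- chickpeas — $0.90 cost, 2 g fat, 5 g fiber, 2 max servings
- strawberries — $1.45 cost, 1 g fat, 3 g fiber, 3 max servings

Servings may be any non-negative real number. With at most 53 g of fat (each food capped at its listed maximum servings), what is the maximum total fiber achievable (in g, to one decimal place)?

32.8 g

Fiber per g fat: strawberries 3, chickpeas 2.5, quinoa 1, sunflower seeds 0.1538.
Take 3 servings of strawberries: uses 3 g fat, +9.0 g fiber (running total 9.0 g).
Take 2 servings of chickpeas: uses 4 g fat, +10.0 g fiber (running total 19.0 g).
Take 2 servings of quinoa: uses 8 g fat, +8.0 g fiber (running total 27.0 g).
Take 2.923 servings of sunflower seeds: uses 38 g fat, +5.8 g fiber (running total 32.8 g).
Filling greedily by fiber-per-g fat is optimal for one linear limit, giving 32.8 g.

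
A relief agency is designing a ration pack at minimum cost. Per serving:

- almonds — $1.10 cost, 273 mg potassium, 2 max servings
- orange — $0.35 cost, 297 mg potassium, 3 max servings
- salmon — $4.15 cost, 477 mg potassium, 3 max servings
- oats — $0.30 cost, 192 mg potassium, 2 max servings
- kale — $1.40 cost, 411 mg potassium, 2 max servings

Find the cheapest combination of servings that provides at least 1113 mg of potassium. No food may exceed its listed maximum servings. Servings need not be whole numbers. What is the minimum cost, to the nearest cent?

Cost per mg of potassium: orange $0.0012, oats $0.0016, kale $0.0034, almonds $0.0040, salmon $0.0087.
Take 3 servings of orange: +891.0 mg potassium for $1.05 (total $1.05, still need 222.0 mg).
Take 1.156 servings of oats: +222.0 mg potassium for $0.35 (total $1.40, still need 0.0 mg).
Filling from the cheapest source first is optimal under one linear minimum: $1.40.

$1.40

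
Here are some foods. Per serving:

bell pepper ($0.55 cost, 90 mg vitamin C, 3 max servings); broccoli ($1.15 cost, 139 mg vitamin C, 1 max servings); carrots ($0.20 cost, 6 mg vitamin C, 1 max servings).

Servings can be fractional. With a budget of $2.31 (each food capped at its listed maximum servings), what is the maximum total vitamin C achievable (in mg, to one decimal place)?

349.8 mg

Vitamin C per dollar: bell pepper 163.6, broccoli 120.9, carrots 30.
Take 3 servings of bell pepper: spends $1.65, +270.0 mg vitamin C (running total 270.0 mg).
Take 0.5739 servings of broccoli: spends $0.66, +79.8 mg vitamin C (running total 349.8 mg).
Filling greedily by vitamin C-per-dollar is optimal for one linear limit, giving 349.8 mg.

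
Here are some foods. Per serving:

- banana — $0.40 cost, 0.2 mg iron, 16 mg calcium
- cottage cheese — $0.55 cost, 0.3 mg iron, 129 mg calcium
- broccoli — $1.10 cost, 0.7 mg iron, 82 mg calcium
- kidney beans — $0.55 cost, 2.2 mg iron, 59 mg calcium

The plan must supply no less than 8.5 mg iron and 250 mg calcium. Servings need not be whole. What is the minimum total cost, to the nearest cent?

$2.21

At the optimum either one food covers both requirements or two foods hit both targets exactly; no other combination can be cheaper.
banana only: max(8.5/0.2, 250/16) = 42.5 servings → $17.00.
cottage cheese only: max(8.5/0.3, 250/129) = 28.33 servings → $15.58.
broccoli only: max(8.5/0.7, 250/82) = 12.14 servings → $13.36.
kidney beans only: max(8.5/2.2, 250/59) = 4.237 servings → $2.33.
banana + cottage cheese with both targets exact would need a negative amount; discard.
banana + broccoli with both targets exact would need a negative amount; discard.
banana + kidney beans with both tight: 2.073 servings and 3.675 servings → $2.85.
cottage cheese + broccoli: intersection lies outside the first quadrant.
cottage cheese + kidney beans with both tight: 0.1823 servings and 3.839 servings → $2.21.
broccoli + kidney beans with both tight: 0.3487 servings and 3.753 servings → $2.45.
So the least-cost plan costs $2.21.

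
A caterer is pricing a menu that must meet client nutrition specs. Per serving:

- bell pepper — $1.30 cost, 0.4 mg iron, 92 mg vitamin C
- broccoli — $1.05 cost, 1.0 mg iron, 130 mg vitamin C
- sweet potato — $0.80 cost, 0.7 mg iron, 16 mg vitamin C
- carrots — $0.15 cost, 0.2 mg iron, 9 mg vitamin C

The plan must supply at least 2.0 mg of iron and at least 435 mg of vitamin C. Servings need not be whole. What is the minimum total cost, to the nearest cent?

Minimising a linear cost over {iron ≥ 2.0, vitamin C ≥ 435, servings ≥ 0} — the optimum is at a vertex, using one or two foods.
bell pepper only: max(2.0/0.4, 435/92) = 5 servings → $6.50.
broccoli only: max(2.0/1.0, 435/130) = 3.346 servings → $3.51.
sweet potato only: max(2.0/0.7, 435/16) = 27.19 servings → $21.75.
carrots only: max(2.0/0.2, 435/9) = 48.33 servings → $7.25.
bell pepper + broccoli with both tight: 4.375 servings and 0.25 servings → $5.95.
bell pepper + sweet potato with both tight: 4.698 servings and 0.1724 servings → $6.25.
bell pepper + carrots with both tight: 4.662 servings and 0.6757 servings → $6.16.
broccoli + sweet potato with both targets exact would need a negative amount; discard.
broccoli + carrots with both targets exact would need a negative amount; discard.
sweet potato + carrots: intersection lies outside the first quadrant.
So the least-cost plan costs $3.51.

$3.51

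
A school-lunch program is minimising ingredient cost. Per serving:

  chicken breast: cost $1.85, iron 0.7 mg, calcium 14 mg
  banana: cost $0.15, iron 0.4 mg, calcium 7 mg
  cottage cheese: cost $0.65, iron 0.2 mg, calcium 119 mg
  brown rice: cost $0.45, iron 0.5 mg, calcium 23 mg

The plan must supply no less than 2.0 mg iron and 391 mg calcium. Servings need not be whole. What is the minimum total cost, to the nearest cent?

At the optimum either one food covers both requirements or two foods hit both targets exactly; no other combination can be cheaper.
chicken breast only: max(2.0/0.7, 391/14) = 27.93 servings → $51.67.
banana only: max(2.0/0.4, 391/7) = 55.86 servings → $8.38.
cottage cheese only: max(2.0/0.2, 391/119) = 10 servings → $6.50.
brown rice only: max(2.0/0.5, 391/23) = 17 servings → $7.65.
chicken breast + banana: intersection lies outside the first quadrant.
chicken breast + cottage cheese with both tight: 1.985 servings and 3.052 servings → $5.66.
chicken breast + brown rice: intersection lies outside the first quadrant.
banana + cottage cheese with both tight: 3.459 servings and 3.082 servings → $2.52.
banana + brown rice: the both-tight solution has a negative serving — not a feasible corner.
cottage cheese + brown rice with both tight: 2.723 servings and 2.911 servings → $3.08.
Cheapest feasible corner: $2.52.

$2.52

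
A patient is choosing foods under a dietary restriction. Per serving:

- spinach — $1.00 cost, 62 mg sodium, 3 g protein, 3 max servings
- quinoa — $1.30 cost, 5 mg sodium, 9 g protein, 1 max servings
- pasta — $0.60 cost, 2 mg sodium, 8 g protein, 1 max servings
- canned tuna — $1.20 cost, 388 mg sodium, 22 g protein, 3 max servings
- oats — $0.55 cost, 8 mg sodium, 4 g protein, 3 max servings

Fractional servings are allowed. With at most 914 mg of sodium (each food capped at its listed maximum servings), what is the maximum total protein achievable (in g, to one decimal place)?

Protein per mg sodium: pasta 4, quinoa 1.8, oats 0.5, canned tuna 0.0567, spinach 0.04839.
Take 1 serving of pasta: uses 2 mg sodium, +8.0 g protein (running total 8.0 g).
Take 1 serving of quinoa: uses 5 mg sodium, +9.0 g protein (running total 17.0 g).
Take 3 servings of oats: uses 24 mg sodium, +12.0 g protein (running total 29.0 g).
Take 2.276 servings of canned tuna: uses 883 mg sodium, +50.1 g protein (running total 79.1 g).
Greedy by best ratio exhausts the sodium allowance optimally: 79.1 g.

79.1 g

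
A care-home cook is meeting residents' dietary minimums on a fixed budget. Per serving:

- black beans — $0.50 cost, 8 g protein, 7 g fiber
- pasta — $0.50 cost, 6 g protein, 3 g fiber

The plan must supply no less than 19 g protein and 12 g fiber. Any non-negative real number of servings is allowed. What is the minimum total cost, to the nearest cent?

Minimising a linear cost over {protein ≥ 19, fiber ≥ 12, servings ≥ 0} — the optimum is at a vertex, using one or two foods.
black beans only: max(19/8, 12/7) = 2.375 servings → $1.19.
pasta only: max(19/6, 12/3) = 4 servings → $2.00.
black beans + pasta with both tight: 0.8333 servings and 2.056 servings → $1.44.
So the least-cost plan costs $1.19.

$1.19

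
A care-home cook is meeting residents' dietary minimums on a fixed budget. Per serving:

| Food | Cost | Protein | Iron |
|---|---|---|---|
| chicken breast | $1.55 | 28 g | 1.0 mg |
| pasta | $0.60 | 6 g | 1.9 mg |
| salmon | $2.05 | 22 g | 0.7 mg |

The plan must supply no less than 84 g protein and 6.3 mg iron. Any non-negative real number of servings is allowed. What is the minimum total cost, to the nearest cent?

$5.17

Check every corner: each single food scaled to meet both minima, and each pair solved so both constraints bind.
chicken breast only: max(84/28, 6.3/1.0) = 6.3 servings → $9.77.
pasta only: max(84/6, 6.3/1.9) = 14 servings → $8.40.
salmon only: max(84/22, 6.3/0.7) = 9 servings → $18.45.
chicken breast + pasta with both tight: 2.581 servings and 1.958 servings → $5.17.
chicken breast + salmon: intersection lies outside the first quadrant.
pasta + salmon with both tight: 2.122 servings and 3.239 servings → $7.91.
So the least-cost plan costs $5.17.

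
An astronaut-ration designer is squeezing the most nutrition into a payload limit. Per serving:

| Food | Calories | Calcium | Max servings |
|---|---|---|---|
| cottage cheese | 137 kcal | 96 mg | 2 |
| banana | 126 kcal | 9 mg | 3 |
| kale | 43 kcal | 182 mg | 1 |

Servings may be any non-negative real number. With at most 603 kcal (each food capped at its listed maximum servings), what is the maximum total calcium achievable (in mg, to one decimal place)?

Calcium per kcal: kale 4.233, cottage cheese 0.7007, banana 0.07143.
Take 1 serving of kale: uses 43 kcal, +182.0 mg calcium (running total 182.0 mg).
Take 2 servings of cottage cheese: uses 274 kcal, +192.0 mg calcium (running total 374.0 mg).
Take 2.27 servings of banana: uses 286 kcal, +20.4 mg calcium (running total 394.4 mg).
Filling greedily by calcium-per-kcal is optimal for one linear limit, giving 394.4 mg.

394.4 mg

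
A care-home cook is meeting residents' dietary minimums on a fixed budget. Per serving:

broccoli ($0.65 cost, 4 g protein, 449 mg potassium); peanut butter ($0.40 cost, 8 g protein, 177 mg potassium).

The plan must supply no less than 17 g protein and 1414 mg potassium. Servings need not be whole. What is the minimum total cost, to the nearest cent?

At the optimum either one food covers both requirements or two foods hit both targets exactly; no other combination can be cheaper.
broccoli only: max(17/4, 1414/449) = 4.25 servings → $2.76.
peanut butter only: max(17/8, 1414/177) = 7.989 servings → $3.20.
broccoli + peanut butter with both tight: 2.879 servings and 0.6855 servings → $2.15.
So the least-cost plan costs $2.15.

$2.15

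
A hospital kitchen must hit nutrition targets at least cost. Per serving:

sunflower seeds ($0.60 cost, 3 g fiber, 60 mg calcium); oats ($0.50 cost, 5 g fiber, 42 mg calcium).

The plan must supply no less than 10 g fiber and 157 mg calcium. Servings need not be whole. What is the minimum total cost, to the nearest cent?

sunflower seeds only: max(10/3, 157/60) = 3.333 servings → $2.00.
oats only: max(10/5, 157/42) = 3.738 servings → $1.87.
sunflower seeds + oats with both tight: 2.098 servings and 0.7414 servings → $1.63.
Cheapest feasible corner: $1.63.

$1.63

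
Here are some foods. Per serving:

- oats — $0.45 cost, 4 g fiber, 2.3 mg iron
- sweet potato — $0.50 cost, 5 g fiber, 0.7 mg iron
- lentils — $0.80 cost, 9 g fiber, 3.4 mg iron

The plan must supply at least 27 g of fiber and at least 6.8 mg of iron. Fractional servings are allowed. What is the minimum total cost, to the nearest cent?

Check every corner: each single food scaled to meet both minima, and each pair solved so both constraints bind.
oats only: max(27/4, 6.8/2.3) = 6.75 servings → $3.04.
sweet potato only: max(27/5, 6.8/0.7) = 9.714 servings → $4.86.
lentils only: max(27/9, 6.8/3.4) = 3 servings → $2.40.
oats + sweet potato with both tight: 1.736 servings and 4.011 servings → $2.79.
oats + lentils: intersection lies outside the first quadrant.
sweet potato + lentils with both tight: 2.86 servings and 1.411 servings → $2.56.
So the least-cost plan costs $2.40.

$2.40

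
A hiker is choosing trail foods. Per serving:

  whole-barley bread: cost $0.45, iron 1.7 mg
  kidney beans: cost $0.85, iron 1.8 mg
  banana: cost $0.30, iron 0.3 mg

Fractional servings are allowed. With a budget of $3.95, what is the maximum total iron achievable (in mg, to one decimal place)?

14.9 mg

Iron per dollar: whole-barley bread 3.778, kidney beans 2.118, banana 1.
With no serving limits, spend the whole cost allowance on whole-barley bread: $3.95 / $0.45 × 1.7 mg = 14.9 mg.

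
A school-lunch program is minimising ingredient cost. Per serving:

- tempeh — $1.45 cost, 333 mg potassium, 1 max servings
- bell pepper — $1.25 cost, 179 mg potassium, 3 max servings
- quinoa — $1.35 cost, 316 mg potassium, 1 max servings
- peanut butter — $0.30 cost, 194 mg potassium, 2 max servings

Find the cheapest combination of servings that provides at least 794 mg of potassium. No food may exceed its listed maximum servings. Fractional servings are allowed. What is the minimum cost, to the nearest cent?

$2.34

Cost per mg of potassium: peanut butter $0.0015, quinoa $0.0043, tempeh $0.0044, bell pepper $0.0070.
Take 2 servings of peanut butter: +388.0 mg potassium for $0.60 (total $0.60, still need 406.0 mg).
Take 1 serving of quinoa: +316.0 mg potassium for $1.35 (total $1.95, still need 90.0 mg).
Take 0.2703 servings of tempeh: +90.0 mg potassium for $0.39 (total $2.34, still need 0.0 mg).
Greedy by cheapest-per-mg is optimal for a single linear constraint, so the minimum cost is $2.34.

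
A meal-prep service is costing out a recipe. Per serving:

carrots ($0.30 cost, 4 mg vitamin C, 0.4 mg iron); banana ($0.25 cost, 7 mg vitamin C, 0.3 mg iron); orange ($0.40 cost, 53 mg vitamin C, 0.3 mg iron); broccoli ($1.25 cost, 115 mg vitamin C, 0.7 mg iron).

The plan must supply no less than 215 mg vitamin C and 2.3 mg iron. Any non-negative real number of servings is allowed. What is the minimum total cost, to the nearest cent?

$2.40

Compare the cost at each extreme point of the feasible region.
carrots only: max(215/4, 2.3/0.4) = 53.75 servings → $16.12.
banana only: max(215/7, 2.3/0.3) = 30.71 servings → $7.68.
orange only: max(215/53, 2.3/0.3) = 7.667 servings → $3.07.
broccoli only: max(215/115, 2.3/0.7) = 3.286 servings → $4.11.
carrots + banana: intersection lies outside the first quadrant.
carrots + orange with both tight: 2.87 servings and 3.84 servings → $2.40.
carrots + broccoli with both tight: 2.639 servings and 1.778 servings → $3.01.
banana + orange with both tight: 4.159 servings and 3.507 servings → $2.44.
banana + broccoli with both tight: 3.851 servings and 1.635 servings → $3.01.
orange + broccoli: the both-tight solution has a negative serving — not a feasible corner.
So the least-cost plan costs $2.40.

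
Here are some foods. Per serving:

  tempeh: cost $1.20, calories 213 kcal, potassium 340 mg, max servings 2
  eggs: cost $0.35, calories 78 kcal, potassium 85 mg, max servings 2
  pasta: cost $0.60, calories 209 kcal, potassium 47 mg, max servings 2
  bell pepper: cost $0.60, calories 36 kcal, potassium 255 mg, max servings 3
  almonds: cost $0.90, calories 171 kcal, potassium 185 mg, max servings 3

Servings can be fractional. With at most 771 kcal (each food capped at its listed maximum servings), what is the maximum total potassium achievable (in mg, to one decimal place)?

Potassium per kcal: bell pepper 7.083, tempeh 1.596, eggs 1.09, almonds 1.082, pasta 0.2249.
Take 3 servings of bell pepper: uses 108 kcal, +765.0 mg potassium (running total 765.0 mg).
Take 2 servings of tempeh: uses 426 kcal, +680.0 mg potassium (running total 1445.0 mg).
Take 2 servings of eggs: uses 156 kcal, +170.0 mg potassium (running total 1615.0 mg).
Take 0.4737 servings of almonds: uses 81 kcal, +87.6 mg potassium (running total 1702.6 mg).
Filling greedily by potassium-per-kcal is optimal for one linear limit, giving 1702.6 mg.

1702.6 mg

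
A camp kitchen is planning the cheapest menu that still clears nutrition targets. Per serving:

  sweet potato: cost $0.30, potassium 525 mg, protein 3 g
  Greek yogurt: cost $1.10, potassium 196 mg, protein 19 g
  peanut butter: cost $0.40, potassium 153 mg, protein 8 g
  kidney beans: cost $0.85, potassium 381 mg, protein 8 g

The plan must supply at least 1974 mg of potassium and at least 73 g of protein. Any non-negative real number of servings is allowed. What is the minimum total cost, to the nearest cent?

A basic optimal solution has at most two foods positive. Try each food alone and each pair with both targets met exactly.
sweet potato only: max(1974/525, 73/3) = 24.33 servings → $7.30.
Greek yogurt only: max(1974/196, 73/19) = 10.07 servings → $11.08.
peanut butter only: max(1974/153, 73/8) = 12.9 servings → $5.16.
kidney beans only: max(1974/381, 73/8) = 9.125 servings → $7.76.
sweet potato + Greek yogurt with both tight: 2.471 servings and 3.452 servings → $4.54.
sweet potato + peanut butter with both tight: 1.236 servings and 8.662 servings → $3.84.
sweet potato + kidney beans with both targets exact would need a negative amount; discard.
Greek yogurt + peanut butter: the both-tight solution has a negative serving — not a feasible corner.
Greek yogurt + kidney beans with both tight: 2.12 servings and 4.091 servings → $5.81.
peanut butter + kidney beans with both tight: 6.59 servings and 2.535 servings → $4.79.
So the least-cost plan costs $3.84.

$3.84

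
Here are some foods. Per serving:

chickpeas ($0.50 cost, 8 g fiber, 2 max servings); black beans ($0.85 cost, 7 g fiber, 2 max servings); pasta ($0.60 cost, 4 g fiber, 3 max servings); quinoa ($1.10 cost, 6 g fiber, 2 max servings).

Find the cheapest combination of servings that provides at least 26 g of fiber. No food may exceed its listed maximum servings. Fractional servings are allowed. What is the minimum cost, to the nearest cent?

$2.21

Cost per g of fiber: chickpeas $0.0625, black beans $0.1214, pasta $0.1500, quinoa $0.1833.
Take 2 servings of chickpeas: +16.0 g fiber for $1.00 (total $1.00, still need 10.0 g).
Take 1.429 servings of black beans: +10.0 g fiber for $1.21 (total $2.21, still need 0.0 g).
Greedy by cheapest-per-g is optimal for a single linear constraint, so the minimum cost is $2.21.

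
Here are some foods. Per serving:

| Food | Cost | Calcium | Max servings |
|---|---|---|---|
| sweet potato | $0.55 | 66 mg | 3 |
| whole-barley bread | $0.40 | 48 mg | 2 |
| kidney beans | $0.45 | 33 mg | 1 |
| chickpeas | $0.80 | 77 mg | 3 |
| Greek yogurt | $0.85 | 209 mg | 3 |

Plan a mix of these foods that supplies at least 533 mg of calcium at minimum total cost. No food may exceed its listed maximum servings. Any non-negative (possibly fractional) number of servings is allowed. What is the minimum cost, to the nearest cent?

$2.17

Cost per mg of calcium: Greek yogurt $0.0041, sweet potato $0.0083, whole-barley bread $0.0083, chickpeas $0.0104, kidney beans $0.0136.
Take 2.55 servings of Greek yogurt: +533.0 mg calcium for $2.17 (total $2.17, still need 0.0 mg).
Filling from the cheapest source first is optimal under one linear minimum: $2.17.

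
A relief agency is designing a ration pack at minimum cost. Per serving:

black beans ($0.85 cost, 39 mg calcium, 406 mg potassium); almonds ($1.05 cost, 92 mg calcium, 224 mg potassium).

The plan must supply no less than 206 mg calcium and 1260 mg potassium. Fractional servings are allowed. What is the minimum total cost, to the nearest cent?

Minimising a linear cost over {calcium ≥ 206, potassium ≥ 1260, servings ≥ 0} — the optimum is at a vertex, using one or two foods.
black beans only: max(206/39, 1260/406) = 5.282 servings → $4.49.
almonds only: max(206/92, 1260/224) = 5.625 servings → $5.91.
black beans + almonds with both tight: 2.438 servings and 1.205 servings → $3.34.
The minimum over all feasible corners is $3.34.

$3.34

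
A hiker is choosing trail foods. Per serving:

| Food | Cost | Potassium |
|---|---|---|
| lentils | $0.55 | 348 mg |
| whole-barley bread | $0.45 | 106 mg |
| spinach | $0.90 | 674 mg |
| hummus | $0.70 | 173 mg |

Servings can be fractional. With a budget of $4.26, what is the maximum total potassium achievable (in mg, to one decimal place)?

3190.3 mg

Potassium per dollar: spinach 748.9, lentils 632.7, hummus 247.1, whole-barley bread 235.6.
With no serving limits, spend the whole cost allowance on spinach: $4.26 / $0.90 × 674 mg = 3190.3 mg.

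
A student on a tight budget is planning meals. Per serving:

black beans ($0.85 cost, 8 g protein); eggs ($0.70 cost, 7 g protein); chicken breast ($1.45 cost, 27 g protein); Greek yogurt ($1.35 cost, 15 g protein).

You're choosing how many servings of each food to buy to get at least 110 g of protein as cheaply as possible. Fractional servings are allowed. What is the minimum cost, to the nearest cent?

$5.91

Cost per g of protein: chicken breast $0.0537, Greek yogurt $0.0900, eggs $0.1000, black beans $0.1062.
With no serving limits, use only chicken breast: 110 g / 27 g = 4.074 servings × $1.45 = $5.91.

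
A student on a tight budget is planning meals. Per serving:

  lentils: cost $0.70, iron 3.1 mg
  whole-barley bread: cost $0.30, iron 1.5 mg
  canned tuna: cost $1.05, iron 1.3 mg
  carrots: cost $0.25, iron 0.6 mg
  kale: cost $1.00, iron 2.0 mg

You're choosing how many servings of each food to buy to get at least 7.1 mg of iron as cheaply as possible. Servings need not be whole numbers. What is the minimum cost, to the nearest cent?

$1.42

Cost per mg of iron: whole-barley bread $0.2000, lentils $0.2258, carrots $0.4167, kale $0.5000, canned tuna $0.8077.
With no serving limits, use only whole-barley bread: 7.1 mg / 1.5 mg = 4.733 servings × $0.30 = $1.42.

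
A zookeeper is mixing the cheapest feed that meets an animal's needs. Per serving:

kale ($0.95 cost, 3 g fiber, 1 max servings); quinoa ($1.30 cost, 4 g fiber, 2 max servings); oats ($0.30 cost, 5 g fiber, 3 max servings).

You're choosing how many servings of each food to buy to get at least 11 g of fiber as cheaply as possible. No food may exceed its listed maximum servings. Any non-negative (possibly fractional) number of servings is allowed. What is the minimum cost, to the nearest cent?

Cost per g of fiber: oats $0.0600, kale $0.3167, quinoa $0.3250.
Take 2.2 servings of oats: +11.0 g fiber for $0.66 (total $0.66, still need 0.0 g).
Filling from the cheapest source first is optimal under one linear minimum: $0.66.

$0.66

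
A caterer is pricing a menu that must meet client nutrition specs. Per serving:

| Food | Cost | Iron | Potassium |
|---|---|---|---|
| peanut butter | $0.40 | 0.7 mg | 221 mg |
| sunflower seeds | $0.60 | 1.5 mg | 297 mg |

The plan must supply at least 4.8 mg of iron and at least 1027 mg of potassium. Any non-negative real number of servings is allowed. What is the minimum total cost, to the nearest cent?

peanut butter only: max(4.8/0.7, 1027/221) = 6.857 servings → $2.74.
sunflower seeds only: max(4.8/1.5, 1027/297) = 3.458 servings → $2.07.
peanut butter + sunflower seeds with both tight: 0.9296 servings and 2.766 servings → $2.03.
Cheapest feasible corner: $2.03.

$2.03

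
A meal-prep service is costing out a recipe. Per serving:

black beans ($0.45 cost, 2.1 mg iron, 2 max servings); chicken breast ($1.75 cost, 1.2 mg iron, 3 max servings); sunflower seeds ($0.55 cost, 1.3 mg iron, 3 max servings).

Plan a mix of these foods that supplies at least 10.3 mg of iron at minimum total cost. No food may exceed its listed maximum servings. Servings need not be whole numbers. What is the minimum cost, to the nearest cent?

Cost per mg of iron: black beans $0.2143, sunflower seeds $0.4231, chicken breast $1.4583.
Take 2 servings of black beans: +4.2 mg iron for $0.90 (total $0.90, still need 6.1 mg).
Take 3 servings of sunflower seeds: +3.9 mg iron for $1.65 (total $2.55, still need 2.2 mg).
Take 1.833 servings of chicken breast: +2.2 mg iron for $3.21 (total $5.76, still need 0.0 mg).
Filling from the cheapest source first is optimal under one linear minimum: $5.76.

$5.76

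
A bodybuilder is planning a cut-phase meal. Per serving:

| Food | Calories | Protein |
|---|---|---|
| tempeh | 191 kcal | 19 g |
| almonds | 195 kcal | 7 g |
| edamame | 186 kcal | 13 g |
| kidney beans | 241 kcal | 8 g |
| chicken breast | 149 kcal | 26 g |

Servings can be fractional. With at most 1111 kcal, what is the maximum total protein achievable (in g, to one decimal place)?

193.9 g

Protein per kcal: chicken breast 0.1745, tempeh 0.09948, edamame 0.06989, almonds 0.0359, kidney beans 0.0332.
With no serving limits, spend the whole calories allowance on chicken breast: 1111 kcal / 149 kcal × 26 g = 193.9 g.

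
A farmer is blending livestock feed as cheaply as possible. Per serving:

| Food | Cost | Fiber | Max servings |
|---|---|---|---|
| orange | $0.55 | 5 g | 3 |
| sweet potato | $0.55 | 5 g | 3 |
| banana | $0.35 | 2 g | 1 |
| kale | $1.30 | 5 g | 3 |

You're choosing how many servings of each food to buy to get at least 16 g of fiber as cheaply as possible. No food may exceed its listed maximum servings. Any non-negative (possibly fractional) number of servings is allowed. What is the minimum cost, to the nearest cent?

Cost per g of fiber: orange $0.1100, sweet potato $0.1100, banana $0.1750, kale $0.2600.
Take 3 servings of orange: +15.0 g fiber for $1.65 (total $1.65, still need 1.0 g).
Take 0.2 servings of sweet potato: +1.0 g fiber for $0.11 (total $1.76, still need 0.0 g).
Filling from the cheapest source first is optimal under one linear minimum: $1.76.

$1.76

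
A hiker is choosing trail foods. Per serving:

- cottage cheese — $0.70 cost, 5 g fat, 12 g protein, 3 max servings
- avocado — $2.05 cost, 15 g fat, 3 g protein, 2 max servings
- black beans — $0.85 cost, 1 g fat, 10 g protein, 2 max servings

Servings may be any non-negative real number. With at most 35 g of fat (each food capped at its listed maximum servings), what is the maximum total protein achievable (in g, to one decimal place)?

Protein per g fat: black beans 10, cottage cheese 2.4, avocado 0.2.
Take 2 servings of black beans: uses 2 g fat, +20.0 g protein (running total 20.0 g).
Take 3 servings of cottage cheese: uses 15 g fat, +36.0 g protein (running total 56.0 g).
Take 1.2 servings of avocado: uses 18 g fat, +3.6 g protein (running total 59.6 g).
Greedy by best ratio exhausts the fat allowance optimally: 59.6 g.

59.6 g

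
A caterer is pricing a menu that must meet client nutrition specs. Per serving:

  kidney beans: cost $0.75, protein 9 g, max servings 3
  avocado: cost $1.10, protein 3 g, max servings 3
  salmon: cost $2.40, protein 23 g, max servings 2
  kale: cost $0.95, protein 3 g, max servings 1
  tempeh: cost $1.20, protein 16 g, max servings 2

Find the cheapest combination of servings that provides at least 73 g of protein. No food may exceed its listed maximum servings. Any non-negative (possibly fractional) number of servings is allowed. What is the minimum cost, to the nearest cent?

$6.11

Cost per g of protein: tempeh $0.0750, kidney beans $0.0833, salmon $0.1043, kale $0.3167, avocado $0.3667.
Take 2 servings of tempeh: +32.0 g protein for $2.40 (total $2.40, still need 41.0 g).
Take 3 servings of kidney beans: +27.0 g protein for $2.25 (total $4.65, still need 14.0 g).
Take 0.6087 servings of salmon: +14.0 g protein for $1.46 (total $6.11, still need 0.0 g).
Filling from the cheapest source first is optimal under one linear minimum: $6.11.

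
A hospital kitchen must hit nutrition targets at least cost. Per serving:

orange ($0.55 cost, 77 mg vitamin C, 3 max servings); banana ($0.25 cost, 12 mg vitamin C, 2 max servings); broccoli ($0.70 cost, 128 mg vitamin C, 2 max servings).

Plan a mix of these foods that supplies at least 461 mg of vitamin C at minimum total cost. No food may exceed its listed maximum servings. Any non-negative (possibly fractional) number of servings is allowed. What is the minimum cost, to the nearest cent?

$2.86

Cost per mg of vitamin C: broccoli $0.0055, orange $0.0071, banana $0.0208.
Take 2 servings of broccoli: +256.0 mg vitamin C for $1.40 (total $1.40, still need 205.0 mg).
Take 2.662 servings of orange: +205.0 mg vitamin C for $1.46 (total $2.86, still need 0.0 mg).
Filling from the cheapest source first is optimal under one linear minimum: $2.86.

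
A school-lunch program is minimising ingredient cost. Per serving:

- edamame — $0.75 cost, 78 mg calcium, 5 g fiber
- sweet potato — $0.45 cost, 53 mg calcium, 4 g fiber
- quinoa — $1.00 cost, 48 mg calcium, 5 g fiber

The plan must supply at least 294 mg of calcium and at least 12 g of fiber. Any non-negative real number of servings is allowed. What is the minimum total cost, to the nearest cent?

For a min-cost LP with two ≥-constraints, a basic feasible solution has at most two positive variables.
edamame only: max(294/78, 12/5) = 3.769 servings → $2.83.
sweet potato only: max(294/53, 12/4) = 5.547 servings → $2.50.
quinoa only: max(294/48, 12/5) = 6.125 servings → $6.12.
edamame + sweet potato with both targets exact would need a negative amount; discard.
edamame + quinoa: intersection lies outside the first quadrant.
sweet potato + quinoa: intersection lies outside the first quadrant.
Cheapest feasible corner: $2.50.

$2.50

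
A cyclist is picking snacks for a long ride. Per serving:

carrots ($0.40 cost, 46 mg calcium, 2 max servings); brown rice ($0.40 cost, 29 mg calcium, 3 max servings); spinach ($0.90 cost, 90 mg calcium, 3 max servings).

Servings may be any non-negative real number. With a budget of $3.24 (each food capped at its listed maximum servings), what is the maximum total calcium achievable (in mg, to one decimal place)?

336.0 mg

Calcium per dollar: carrots 115, spinach 100, brown rice 72.5.
Take 2 servings of carrots: spends $0.80, +92.0 mg calcium (running total 92.0 mg).
Take 2.711 servings of spinach: spends $2.44, +244.0 mg calcium (running total 336.0 mg).
Filling greedily by calcium-per-dollar is optimal for one linear limit, giving 336.0 mg.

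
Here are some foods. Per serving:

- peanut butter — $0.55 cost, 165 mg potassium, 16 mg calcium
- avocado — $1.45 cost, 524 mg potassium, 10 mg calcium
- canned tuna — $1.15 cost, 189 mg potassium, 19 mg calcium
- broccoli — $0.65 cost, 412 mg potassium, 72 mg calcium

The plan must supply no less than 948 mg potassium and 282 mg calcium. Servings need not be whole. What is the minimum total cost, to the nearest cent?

$2.55

Minimising a linear cost over {potassium ≥ 948, calcium ≥ 282, servings ≥ 0} — the optimum is at a vertex, using one or two foods.
peanut butter only: max(948/165, 282/16) = 17.62 servings → $9.69.
avocado only: max(948/524, 282/10) = 28.2 servings → $40.89.
canned tuna only: max(948/189, 282/19) = 14.84 servings → $17.07.
broccoli only: max(948/412, 282/72) = 3.917 servings → $2.55.
peanut butter + avocado: the both-tight solution has a negative serving — not a feasible corner.
peanut butter + canned tuna: the both-tight solution has a negative serving — not a feasible corner.
peanut butter + broccoli with both targets exact would need a negative amount; discard.
avocado + canned tuna: the both-tight solution has a negative serving — not a feasible corner.
avocado + broccoli: intersection lies outside the first quadrant.
canned tuna + broccoli: intersection lies outside the first quadrant.
The minimum over all feasible corners is $2.55.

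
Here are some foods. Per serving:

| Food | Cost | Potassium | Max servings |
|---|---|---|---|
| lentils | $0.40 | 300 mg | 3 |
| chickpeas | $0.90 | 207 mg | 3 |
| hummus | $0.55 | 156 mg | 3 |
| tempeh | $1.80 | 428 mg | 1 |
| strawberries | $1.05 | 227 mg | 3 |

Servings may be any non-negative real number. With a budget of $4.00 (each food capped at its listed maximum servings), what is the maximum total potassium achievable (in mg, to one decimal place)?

Potassium per dollar: lentils 750, hummus 283.6, tempeh 237.8, chickpeas 230, strawberries 216.2.
Take 3 servings of lentils: spends $1.20, +900.0 mg potassium (running total 900.0 mg).
Take 3 servings of hummus: spends $1.65, +468.0 mg potassium (running total 1368.0 mg).
Take 0.6389 servings of tempeh: spends $1.15, +273.4 mg potassium (running total 1641.4 mg).
Greedy by best ratio exhausts the cost allowance optimally: 1641.4 mg.

1641.4 mg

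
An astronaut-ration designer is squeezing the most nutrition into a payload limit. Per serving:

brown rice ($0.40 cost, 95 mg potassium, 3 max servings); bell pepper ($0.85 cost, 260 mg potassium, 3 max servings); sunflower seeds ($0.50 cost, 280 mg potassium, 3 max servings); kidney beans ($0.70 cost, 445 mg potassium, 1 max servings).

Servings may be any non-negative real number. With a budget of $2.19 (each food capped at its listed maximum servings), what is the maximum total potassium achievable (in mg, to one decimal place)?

Potassium per dollar: kidney beans 635.7, sunflower seeds 560, bell pepper 305.9, brown rice 237.5.
Take 1 serving of kidney beans: spends $0.70, +445.0 mg potassium (running total 445.0 mg).
Take 2.98 servings of sunflower seeds: spends $1.49, +834.4 mg potassium (running total 1279.4 mg).
Filling greedily by potassium-per-dollar is optimal for one linear limit, giving 1279.4 mg.

1279.4 mg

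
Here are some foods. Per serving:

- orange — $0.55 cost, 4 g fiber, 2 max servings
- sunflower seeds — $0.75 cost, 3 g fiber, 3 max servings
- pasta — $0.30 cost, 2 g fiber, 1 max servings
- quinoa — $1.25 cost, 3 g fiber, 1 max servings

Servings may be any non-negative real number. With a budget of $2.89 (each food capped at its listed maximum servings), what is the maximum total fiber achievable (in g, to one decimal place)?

Fiber per dollar: orange 7.273, pasta 6.667, sunflower seeds 4, quinoa 2.4.
Take 2 servings of orange: spends $1.10, +8.0 g fiber (running total 8.0 g).
Take 1 serving of pasta: spends $0.30, +2.0 g fiber (running total 10.0 g).
Take 1.987 servings of sunflower seeds: spends $1.49, +6.0 g fiber (running total 16.0 g).
Greedy by best ratio exhausts the cost allowance optimally: 16.0 g.

16.0 g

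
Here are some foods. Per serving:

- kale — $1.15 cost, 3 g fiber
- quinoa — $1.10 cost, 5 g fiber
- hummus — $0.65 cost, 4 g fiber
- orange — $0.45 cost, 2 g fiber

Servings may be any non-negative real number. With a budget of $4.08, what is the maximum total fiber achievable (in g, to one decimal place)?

Fiber per dollar: hummus 6.154, quinoa 4.545, orange 4.444, kale 2.609.
With no serving limits, spend the whole cost allowance on hummus: $4.08 / $0.65 × 4 g = 25.1 g.

25.1 g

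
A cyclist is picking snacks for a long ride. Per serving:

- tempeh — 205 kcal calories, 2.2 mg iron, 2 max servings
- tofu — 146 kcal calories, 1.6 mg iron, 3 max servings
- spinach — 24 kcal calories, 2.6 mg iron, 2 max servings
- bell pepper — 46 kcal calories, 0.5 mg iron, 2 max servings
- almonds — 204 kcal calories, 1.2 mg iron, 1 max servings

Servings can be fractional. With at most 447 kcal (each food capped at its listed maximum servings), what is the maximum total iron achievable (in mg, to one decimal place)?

Iron per kcal: spinach 0.1083, tofu 0.01096, bell pepper 0.01087, tempeh 0.01073, almonds 0.005882.
Take 2 servings of spinach: uses 48 kcal, +5.2 mg iron (running total 5.2 mg).
Take 2.733 servings of tofu: uses 399 kcal, +4.4 mg iron (running total 9.6 mg).
Filling greedily by iron-per-kcal is optimal for one linear limit, giving 9.6 mg.

9.6 mg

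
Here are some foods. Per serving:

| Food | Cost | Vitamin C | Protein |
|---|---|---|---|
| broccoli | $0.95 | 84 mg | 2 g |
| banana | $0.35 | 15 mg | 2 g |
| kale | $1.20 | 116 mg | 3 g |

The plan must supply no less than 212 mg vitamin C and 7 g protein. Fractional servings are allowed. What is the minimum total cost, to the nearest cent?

broccoli only: max(212/84, 7/2) = 3.5 servings → $3.33.
banana only: max(212/15, 7/2) = 14.13 servings → $4.95.
kale only: max(212/116, 7/3) = 2.333 servings → $2.80.
broccoli + banana with both tight: 2.312 servings and 1.188 servings → $2.61.
broccoli + kale with both targets exact would need a negative amount; discard.
banana + kale with both tight: 0.9412 servings and 1.706 servings → $2.38.
So the least-cost plan costs $2.38.

$2.38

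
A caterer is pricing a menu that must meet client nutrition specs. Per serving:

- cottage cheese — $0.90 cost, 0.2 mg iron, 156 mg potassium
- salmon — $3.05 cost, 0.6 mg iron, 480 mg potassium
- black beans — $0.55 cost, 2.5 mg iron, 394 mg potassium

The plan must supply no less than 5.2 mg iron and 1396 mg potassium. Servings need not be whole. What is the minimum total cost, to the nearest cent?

$1.95

The cheapest plan sits at a corner of the feasible region — with two constraints it uses at most two foods.
cottage cheese only: max(5.2/0.2, 1396/156) = 26 servings → $23.40.
salmon only: max(5.2/0.6, 1396/480) = 8.667 servings → $26.43.
black beans only: max(5.2/2.5, 1396/394) = 3.543 servings → $1.95.
cottage cheese + salmon with both targets exact would need a negative amount; discard.
cottage cheese + black beans with both tight: 4.631 servings and 1.71 servings → $5.11.
salmon + black beans with both tight: 1.496 servings and 1.721 servings → $5.51.
Cheapest feasible corner: $1.95.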